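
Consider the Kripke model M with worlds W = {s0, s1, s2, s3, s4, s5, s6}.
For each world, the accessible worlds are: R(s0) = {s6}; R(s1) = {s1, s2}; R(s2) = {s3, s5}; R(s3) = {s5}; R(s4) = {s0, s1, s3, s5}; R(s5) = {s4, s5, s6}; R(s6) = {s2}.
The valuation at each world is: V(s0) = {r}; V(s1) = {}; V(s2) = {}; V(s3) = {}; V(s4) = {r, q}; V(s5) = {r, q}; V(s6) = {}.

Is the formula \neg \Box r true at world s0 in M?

Yes

At s0: \Box r is false, so \neg \Box r is true.
  At s0: \Box r requires r at every successor {s6}.
    r fails at s6, so \Box r is false at s0.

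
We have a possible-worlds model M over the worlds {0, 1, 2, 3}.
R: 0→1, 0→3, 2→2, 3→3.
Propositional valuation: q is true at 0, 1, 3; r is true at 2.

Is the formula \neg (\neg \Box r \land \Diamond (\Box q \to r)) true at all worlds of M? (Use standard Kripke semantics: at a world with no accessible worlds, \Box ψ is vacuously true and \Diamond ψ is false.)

Let φ = \neg (\neg \Box r \land \Diamond (\Box q \to r)). Evaluate φ at each world:
  0 (successors {1, 3}): φ is true.
  1 (successors ∅): φ is true.
  2 (successors {2}): φ is true.
  3 (successors {3}): φ is true.
For instance, at 3:
  At 3: \neg \Box r \land \Diamond (\Box q \to r) is false, so \neg (\neg \Box r \land \Diamond (\Box q \to r)) is true.
    At 3: \neg \Box r is true, \Diamond (\Box q \to r) is false, so \neg \Box r \land \Diamond (\Box q \to r) is false.
      At 3: \Box r is false, so \neg \Box r is true.
      At 3: \Diamond (\Box q \to r) requires \Box q \to r at some successor in {3}.
        At 3: \Box q \to r is false.
      So \Diamond (\Box q \to r) is false at 3.

Yes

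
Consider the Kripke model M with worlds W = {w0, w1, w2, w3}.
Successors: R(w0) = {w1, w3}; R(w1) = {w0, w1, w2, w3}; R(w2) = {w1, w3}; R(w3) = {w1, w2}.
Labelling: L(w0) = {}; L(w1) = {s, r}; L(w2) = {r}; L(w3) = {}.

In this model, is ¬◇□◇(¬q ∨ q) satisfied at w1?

No

Recall that □ψ holds at a world iff ψ holds at every accessible world, and ◇ψ holds iff ψ holds at some accessible world.
At w1: ◇□◇(¬q ∨ q) is true, so ¬◇□◇(¬q ∨ q) is false.
  At w1: ◇□◇(¬q ∨ q) requires □◇(¬q ∨ q) at some successor in {w0, w1, w2, w3}.
    □◇(¬q ∨ q) holds at w0, so ◇□◇(¬q ∨ q) is true at w1.
      At w0: □◇(¬q ∨ q) requires ◇(¬q ∨ q) at every successor {w1, w3}.
        At w1: ◇(¬q ∨ q) is true.
        At w3: ◇(¬q ∨ q) is true.
      So □◇(¬q ∨ q) is true at w0.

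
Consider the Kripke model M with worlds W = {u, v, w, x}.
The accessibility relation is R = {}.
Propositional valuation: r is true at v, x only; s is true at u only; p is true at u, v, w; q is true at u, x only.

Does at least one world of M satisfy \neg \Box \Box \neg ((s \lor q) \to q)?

Let φ = \neg \Box \Box \neg ((s \lor q) \to q). Evaluate φ at each world:
  u (successors ∅): φ is false.
  v (successors ∅): φ is false.
  w (successors ∅): φ is false.
  x (successors ∅): φ is false.
For instance, at u:
  At u: \Box \Box \neg ((s \lor q) \to q) is true, so \neg \Box \Box \neg ((s \lor q) \to q) is false.
    At u: no accessible worlds, so \Box \Box \neg ((s \lor q) \to q) holds vacuously.

No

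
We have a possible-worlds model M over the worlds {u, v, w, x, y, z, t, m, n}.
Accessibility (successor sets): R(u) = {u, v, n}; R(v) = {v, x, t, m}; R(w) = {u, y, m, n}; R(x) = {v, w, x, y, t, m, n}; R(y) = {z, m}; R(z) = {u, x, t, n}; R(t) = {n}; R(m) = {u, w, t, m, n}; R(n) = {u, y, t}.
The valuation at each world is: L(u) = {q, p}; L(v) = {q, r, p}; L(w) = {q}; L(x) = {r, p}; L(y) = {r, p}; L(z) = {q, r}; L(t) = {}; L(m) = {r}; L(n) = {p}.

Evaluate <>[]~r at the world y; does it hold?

Recall that []ψ holds at a world iff ψ holds at every accessible world, and <>ψ holds iff ψ holds at some accessible world.
At y: <>[]~r requires []~r at some successor in {z, m}.
  At z: []~r is false.
  At m: []~r is false.
So <>[]~r is false at y.

No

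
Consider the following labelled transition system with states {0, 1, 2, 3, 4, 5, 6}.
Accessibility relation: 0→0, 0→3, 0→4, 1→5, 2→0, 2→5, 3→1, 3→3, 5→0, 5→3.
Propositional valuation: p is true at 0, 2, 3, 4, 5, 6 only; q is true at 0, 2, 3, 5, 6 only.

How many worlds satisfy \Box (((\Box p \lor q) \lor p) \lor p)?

Let φ = \Box (((\Box p \lor q) \lor p) \lor p). Evaluate φ at each world:
  0 (successors {0, 3, 4}): φ is true.
  1 (successors {5}): φ is true.
  2 (successors {0, 5}): φ is true.
  3 (successors {1, 3}): φ is true.
  4 (successors ∅): φ is true.
  5 (successors {0, 3}): φ is true.
  6 (successors ∅): φ is true.
For instance, at 3:
  At 3: \Box (((\Box p \lor q) \lor p) \lor p) requires ((\Box p \lor q) \lor p) \lor p at every successor {1, 3}.
      At 1: (\Box p \lor q) \lor p is true, p is false, so ((\Box p \lor q) \lor p) \lor p is true.
      At 3: (\Box p \lor q) \lor p is true, p is true, so ((\Box p \lor q) \lor p) \lor p is true.
  So \Box (((\Box p \lor q) \lor p) \lor p) is true at 3.
Satisfying worlds: {0, 1, 2, 3, 4, 5, 6}

7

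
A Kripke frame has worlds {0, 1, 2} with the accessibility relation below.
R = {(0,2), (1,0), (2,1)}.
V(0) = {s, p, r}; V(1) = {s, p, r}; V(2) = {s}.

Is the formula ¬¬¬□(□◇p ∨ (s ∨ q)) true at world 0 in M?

At 0: ¬¬□(□◇p ∨ (s ∨ q)) is true, so ¬¬¬□(□◇p ∨ (s ∨ q)) is false.
  At 0: ¬□(□◇p ∨ (s ∨ q)) is false, so ¬¬□(□◇p ∨ (s ∨ q)) is true.
    At 0: □(□◇p ∨ (s ∨ q)) is true, so ¬□(□◇p ∨ (s ∨ q)) is false.
      At 0: □(□◇p ∨ (s ∨ q)) requires □◇p ∨ (s ∨ q) at every successor {2}.
        At 2: □◇p ∨ (s ∨ q) is true.
      So □(□◇p ∨ (s ∨ q)) is true at 0.

No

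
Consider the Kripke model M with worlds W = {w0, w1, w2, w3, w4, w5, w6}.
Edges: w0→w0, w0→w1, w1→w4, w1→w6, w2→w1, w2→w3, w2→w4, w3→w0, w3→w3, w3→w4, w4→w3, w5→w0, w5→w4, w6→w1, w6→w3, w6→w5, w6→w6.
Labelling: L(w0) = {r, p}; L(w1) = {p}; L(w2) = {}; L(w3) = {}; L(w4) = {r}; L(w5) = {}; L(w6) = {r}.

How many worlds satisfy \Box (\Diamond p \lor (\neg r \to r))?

Let φ = \Box (\Diamond p \lor (\neg r \to r)). Evaluate φ at each world:
  w0 (successors {w0, w1}): φ is false.
  w1 (successors {w4, w6}): φ is true.
  w2 (successors {w1, w3, w4}): φ is false.
  w3 (successors {w0, w3, w4}): φ is true.
  w4 (successors {w3}): φ is true.
  w5 (successors {w0, w4}): φ is true.
  w6 (successors {w1, w3, w5, w6}): φ is false.
For instance, at w3:
  At w3: \Box (\Diamond p \lor (\neg r \to r)) requires \Diamond p \lor (\neg r \to r) at every successor {w0, w3, w4}.
      At w0: \Diamond p is true, \neg r \to r is true, so \Diamond p \lor (\neg r \to r) is true.
      At w3: \Diamond p is true, \neg r \to r is false, so \Diamond p \lor (\neg r \to r) is true.
      At w4: \Diamond p is false, \neg r \to r is true, so \Diamond p \lor (\neg r \to r) is true.
  So \Box (\Diamond p \lor (\neg r \to r)) is true at w3.
Satisfying worlds: {w1, w3, w4, w5}

4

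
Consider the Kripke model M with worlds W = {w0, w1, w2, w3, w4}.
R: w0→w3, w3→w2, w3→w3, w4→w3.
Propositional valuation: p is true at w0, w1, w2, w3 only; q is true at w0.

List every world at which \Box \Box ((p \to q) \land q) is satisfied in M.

Recall that \Box ψ holds at a world iff ψ holds at every accessible world, and \Diamond ψ holds iff ψ holds at some accessible world.
Let φ = \Box \Box ((p \to q) \land q). Evaluate φ at each world:
  w0 (successors {w3}): φ is false.
  w1 (successors ∅): φ is true.
  w2 (successors ∅): φ is true.
  w3 (successors {w2, w3}): φ is false.
  w4 (successors {w3}): φ is false.
For instance, at w3:
  At w3: \Box \Box ((p \to q) \land q) requires \Box ((p \to q) \land q) at every successor {w2, w3}.
    \Box ((p \to q) \land q) fails at w3, so \Box \Box ((p \to q) \land q) is false at w3.
      At w3: \Box ((p \to q) \land q) requires (p \to q) \land q at every successor {w2, w3}.
        (p \to q) \land q fails at w2, so \Box ((p \to q) \land q) is false at w3.
Satisfying worlds: {w1, w2}

w1, w2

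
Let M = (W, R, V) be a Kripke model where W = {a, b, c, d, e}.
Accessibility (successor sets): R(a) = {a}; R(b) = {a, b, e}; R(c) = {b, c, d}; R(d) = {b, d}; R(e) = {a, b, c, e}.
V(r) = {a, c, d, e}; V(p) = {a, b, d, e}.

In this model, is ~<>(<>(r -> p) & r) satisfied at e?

At e: <>(<>(r -> p) & r) is true, so ~<>(<>(r -> p) & r) is false.
  At e: <>(<>(r -> p) & r) requires <>(r -> p) & r at some successor in {a, b, c, e}.
    <>(r -> p) & r holds at a, so <>(<>(r -> p) & r) is true at e.
      At a: <>(r -> p) is true, r is true, so <>(r -> p) & r is true.

No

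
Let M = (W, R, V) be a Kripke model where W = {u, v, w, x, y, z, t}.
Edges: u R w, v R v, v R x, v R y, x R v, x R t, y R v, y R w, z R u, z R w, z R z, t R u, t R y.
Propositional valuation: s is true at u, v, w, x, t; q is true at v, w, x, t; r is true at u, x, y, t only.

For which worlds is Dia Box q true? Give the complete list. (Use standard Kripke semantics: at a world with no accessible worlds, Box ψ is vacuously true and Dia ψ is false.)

u, v, y, z, t

Recall that Box ψ holds at a world iff ψ holds at every accessible world, and Dia ψ holds iff ψ holds at some accessible world.
Let φ = Dia Box q. Evaluate φ at each world:
  u (successors {w}): φ is true.
  v (successors {v, x, y}): φ is true.
  w (successors ∅): φ is false.
  x (successors {v, t}): φ is false.
  y (successors {v, w}): φ is true.
  z (successors {u, w, z}): φ is true.
  t (successors {u, y}): φ is true.
For instance, at v:
  At v: Dia Box q requires Box q at some successor in {v, x, y}.
    Box q holds at x, so Dia Box q is true at v.
      At x: Box q requires q at every successor {v, t}.
        At v: q is true.
        At t: q is true.
      So Box q is true at x.
Satisfying worlds: {u, v, y, z, t}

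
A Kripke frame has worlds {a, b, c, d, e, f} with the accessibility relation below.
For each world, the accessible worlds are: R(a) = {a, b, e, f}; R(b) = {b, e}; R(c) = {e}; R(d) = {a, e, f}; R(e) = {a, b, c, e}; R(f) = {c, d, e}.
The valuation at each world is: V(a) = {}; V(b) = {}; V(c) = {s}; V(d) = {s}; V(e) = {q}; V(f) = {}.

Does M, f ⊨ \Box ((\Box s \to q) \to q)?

Recall that \Box ψ holds at a world iff ψ holds at every accessible world, and \Diamond ψ holds iff ψ holds at some accessible world.
At f: \Box ((\Box s \to q) \to q) requires (\Box s \to q) \to q at every successor {c, d, e}.
  (\Box s \to q) \to q fails at c, so \Box ((\Box s \to q) \to q) is false at f.
    At c: \Box s \to q is true, q is false, so (\Box s \to q) \to q is false.
      At c: \Box s is false, q is false, so \Box s \to q is true.

No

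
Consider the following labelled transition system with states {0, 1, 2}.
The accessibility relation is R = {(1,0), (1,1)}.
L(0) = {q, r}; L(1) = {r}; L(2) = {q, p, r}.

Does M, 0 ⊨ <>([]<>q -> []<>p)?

No

At 0: no accessible worlds, so <>([]<>q -> []<>p) is false.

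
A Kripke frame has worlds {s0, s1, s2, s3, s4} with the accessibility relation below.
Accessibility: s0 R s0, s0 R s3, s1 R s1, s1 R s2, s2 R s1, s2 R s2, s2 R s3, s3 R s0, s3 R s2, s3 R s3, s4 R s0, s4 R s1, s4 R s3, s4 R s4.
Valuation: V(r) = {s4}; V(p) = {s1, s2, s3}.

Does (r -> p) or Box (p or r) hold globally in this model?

No

Let φ = (r -> p) or Box (p or r). Evaluate φ at each world:
  s0 (successors {s0, s3}): φ is true.
  s1 (successors {s1, s2}): φ is true.
  s2 (successors {s1, s2, s3}): φ is true.
  s3 (successors {s0, s2, s3}): φ is true.
  s4 (successors {s0, s1, s3, s4}): φ is false.
Detail at s4 (counterexample):
  At s4: r -> p is false, Box (p or r) is false, so (r -> p) or Box (p or r) is false.
    At s4: Box (p or r) requires p or r at every successor {s0, s1, s3, s4}.
      p or r fails at s0, so Box (p or r) is false at s4.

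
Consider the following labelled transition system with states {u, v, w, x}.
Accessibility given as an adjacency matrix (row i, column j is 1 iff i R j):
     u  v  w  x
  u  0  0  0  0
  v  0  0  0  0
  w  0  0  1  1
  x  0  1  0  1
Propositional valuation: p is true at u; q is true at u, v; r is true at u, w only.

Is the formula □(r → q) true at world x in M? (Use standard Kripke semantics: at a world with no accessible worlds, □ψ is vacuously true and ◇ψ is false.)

Yes

At x: □(r → q) requires r → q at every successor {v, x}.
  At v: r → q is true.
  At x: r → q is true.
So □(r → q) is true at x.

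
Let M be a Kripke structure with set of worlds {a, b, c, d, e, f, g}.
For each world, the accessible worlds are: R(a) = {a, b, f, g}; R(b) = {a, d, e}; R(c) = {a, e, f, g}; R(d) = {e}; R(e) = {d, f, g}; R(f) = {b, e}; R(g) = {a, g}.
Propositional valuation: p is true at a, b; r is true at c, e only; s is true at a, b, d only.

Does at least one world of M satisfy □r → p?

Yes

Let φ = □r → p. Evaluate φ at each world:
  a (successors {a, b, f, g}): φ is true.
  b (successors {a, d, e}): φ is true.
  c (successors {a, e, f, g}): φ is true.
  d (successors {e}): φ is false.
  e (successors {d, f, g}): φ is true.
  f (successors {b, e}): φ is true.
  g (successors {a, g}): φ is true.
Detail at a (witness):
  At a: □r is false, p is true, so □r → p is true.
    At a: □r requires r at every successor {a, b, f, g}.
      r fails at a, so □r is false at a.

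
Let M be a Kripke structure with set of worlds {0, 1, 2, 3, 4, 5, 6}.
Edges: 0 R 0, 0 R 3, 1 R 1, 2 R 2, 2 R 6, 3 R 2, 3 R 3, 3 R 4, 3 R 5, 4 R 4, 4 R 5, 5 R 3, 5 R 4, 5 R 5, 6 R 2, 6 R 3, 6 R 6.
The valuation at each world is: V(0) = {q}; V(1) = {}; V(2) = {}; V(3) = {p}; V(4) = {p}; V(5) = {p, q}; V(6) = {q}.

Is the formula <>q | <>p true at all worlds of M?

Let φ = <>q | <>p. Evaluate φ at each world:
  0 (successors {0, 3}): φ is true.
  1 (successors {1}): φ is false.
  2 (successors {2, 6}): φ is true.
  3 (successors {2, 3, 4, 5}): φ is true.
  4 (successors {4, 5}): φ is true.
  5 (successors {3, 4, 5}): φ is true.
  6 (successors {2, 3, 6}): φ is true.
Detail at 1 (counterexample):
  At 1: <>q is false, <>p is false, so <>q | <>p is false.
    At 1: <>q requires q at some successor in {1}.
      At 1: q is false.
    So <>q is false at 1.
    At 1: <>p requires p at some successor in {1}.
      At 1: p is false.
    So <>p is false at 1.

No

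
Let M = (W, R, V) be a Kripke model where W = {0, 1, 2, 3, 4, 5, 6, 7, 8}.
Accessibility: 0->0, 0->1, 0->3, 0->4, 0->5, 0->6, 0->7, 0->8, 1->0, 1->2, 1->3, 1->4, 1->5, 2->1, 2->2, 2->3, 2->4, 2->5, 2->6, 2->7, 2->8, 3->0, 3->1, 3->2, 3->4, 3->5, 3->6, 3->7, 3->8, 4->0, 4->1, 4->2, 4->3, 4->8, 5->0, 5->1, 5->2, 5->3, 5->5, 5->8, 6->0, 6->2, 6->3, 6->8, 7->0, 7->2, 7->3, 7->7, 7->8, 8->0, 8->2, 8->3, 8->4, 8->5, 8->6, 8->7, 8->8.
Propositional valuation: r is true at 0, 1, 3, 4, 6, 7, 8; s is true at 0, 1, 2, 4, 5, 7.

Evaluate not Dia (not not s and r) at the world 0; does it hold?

No

At 0: Dia (not not s and r) is true, so not Dia (not not s and r) is false.
  At 0: Dia (not not s and r) requires not not s and r at some successor in {0, 1, 3, 4, 5, 6, 7, 8}.
    not not s and r holds at 0, so Dia (not not s and r) is true at 0.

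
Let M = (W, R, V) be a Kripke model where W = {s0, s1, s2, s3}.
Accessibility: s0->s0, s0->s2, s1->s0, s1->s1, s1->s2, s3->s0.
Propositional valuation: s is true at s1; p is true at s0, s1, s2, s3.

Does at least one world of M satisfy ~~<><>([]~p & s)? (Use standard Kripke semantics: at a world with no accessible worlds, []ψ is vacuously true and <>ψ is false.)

Let φ = ~~<><>([]~p & s). Evaluate φ at each world:
  s0 (successors {s0, s2}): φ is false.
  s1 (successors {s0, s1, s2}): φ is false.
  s2 (successors ∅): φ is false.
  s3 (successors {s0}): φ is false.
For instance, at s3:
  At s3: ~<><>([]~p & s) is true, so ~~<><>([]~p & s) is false.
    At s3: <><>([]~p & s) is false, so ~<><>([]~p & s) is true.
      At s3: <><>([]~p & s) requires <>([]~p & s) at some successor in {s0}.
        At s0: <>([]~p & s) is false.
      So <><>([]~p & s) is false at s3.

No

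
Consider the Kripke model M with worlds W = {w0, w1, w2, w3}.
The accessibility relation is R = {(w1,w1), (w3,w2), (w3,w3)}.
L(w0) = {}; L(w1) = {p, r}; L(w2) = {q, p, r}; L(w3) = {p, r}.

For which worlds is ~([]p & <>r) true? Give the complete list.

w0, w2

Let φ = ~([]p & <>r). Evaluate φ at each world:
  w0 (successors ∅): φ is true.
  w1 (successors {w1}): φ is false.
  w2 (successors ∅): φ is true.
  w3 (successors {w2, w3}): φ is false.
For instance, at w1:
  At w1: []p & <>r is true, so ~([]p & <>r) is false.
    At w1: []p is true, <>r is true, so []p & <>r is true.
      At w1: []p requires p at every successor {w1}.
        At w1: p is true.
      So []p is true at w1.
      At w1: <>r requires r at some successor in {w1}.
        r holds at w1, so <>r is true at w1.
Satisfying worlds: {w0, w2}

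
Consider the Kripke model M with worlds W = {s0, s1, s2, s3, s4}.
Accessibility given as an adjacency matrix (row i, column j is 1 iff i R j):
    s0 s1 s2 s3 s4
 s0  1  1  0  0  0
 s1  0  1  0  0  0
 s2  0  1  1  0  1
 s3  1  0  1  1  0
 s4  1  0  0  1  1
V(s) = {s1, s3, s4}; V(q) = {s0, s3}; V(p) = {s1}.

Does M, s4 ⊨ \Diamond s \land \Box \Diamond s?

Yes

Recall that \Box ψ holds at a world iff ψ holds at every accessible world, and \Diamond ψ holds iff ψ holds at some accessible world.
At s4: \Diamond s is true, \Box \Diamond s is true, so \Diamond s \land \Box \Diamond s is true.
  At s4: \Diamond s requires s at some successor in {s0, s3, s4}.
    s holds at s3, so \Diamond s is true at s4.
  At s4: \Box \Diamond s requires \Diamond s at every successor {s0, s3, s4}.
      At s0: \Diamond s requires s at some successor in {s0, s1}.
        s holds at s1, so \Diamond s is true at s0.
      At s3: \Diamond s requires s at some successor in {s0, s2, s3}.
        s holds at s3, so \Diamond s is true at s3.
      At s4: \Diamond s requires s at some successor in {s0, s3, s4}.
        s holds at s3, so \Diamond s is true at s4.
  So \Box \Diamond s is true at s4.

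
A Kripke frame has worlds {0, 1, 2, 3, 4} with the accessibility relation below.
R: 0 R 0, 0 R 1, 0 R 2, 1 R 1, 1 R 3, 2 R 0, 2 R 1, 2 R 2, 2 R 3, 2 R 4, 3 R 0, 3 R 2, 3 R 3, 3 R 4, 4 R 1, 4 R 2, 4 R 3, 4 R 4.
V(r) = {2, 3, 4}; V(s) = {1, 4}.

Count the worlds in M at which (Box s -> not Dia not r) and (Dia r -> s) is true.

Recall that Box ψ holds at a world iff ψ holds at every accessible world, and Dia ψ holds iff ψ holds at some accessible world.
Let φ = (Box s -> not Dia not r) and (Dia r -> s). Evaluate φ at each world:
  0 (successors {0, 1, 2}): φ is false.
  1 (successors {1, 3}): φ is true.
  2 (successors {0, 1, 2, 3, 4}): φ is false.
  3 (successors {0, 2, 3, 4}): φ is false.
  4 (successors {1, 2, 3, 4}): φ is true.
For instance, at 0:
  At 0: Box s -> not Dia not r is true, Dia r -> s is false, so (Box s -> not Dia not r) and (Dia r -> s) is false.
    At 0: Box s is false, not Dia not r is false, so Box s -> not Dia not r is true.
      At 0: Box s requires s at every successor {0, 1, 2}.
        s fails at 0, so Box s is false at 0.
      At 0: Dia not r is true, so not Dia not r is false.
    At 0: Dia r is true, s is false, so Dia r -> s is false.
      At 0: Dia r requires r at some successor in {0, 1, 2}.
        r holds at 2, so Dia r is true at 0.
Satisfying worlds: {1, 4}

2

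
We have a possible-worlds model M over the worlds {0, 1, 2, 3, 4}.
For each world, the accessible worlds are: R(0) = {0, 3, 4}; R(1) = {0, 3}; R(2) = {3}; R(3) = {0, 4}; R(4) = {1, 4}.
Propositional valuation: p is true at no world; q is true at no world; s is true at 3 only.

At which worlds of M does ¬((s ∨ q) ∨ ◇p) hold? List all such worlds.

Let φ = ¬((s ∨ q) ∨ ◇p). Evaluate φ at each world:
  0 (successors {0, 3, 4}): φ is true.
  1 (successors {0, 3}): φ is true.
  2 (successors {3}): φ is true.
  3 (successors {0, 4}): φ is false.
  4 (successors {1, 4}): φ is true.
For instance, at 4:
  At 4: (s ∨ q) ∨ ◇p is false, so ¬((s ∨ q) ∨ ◇p) is true.
    At 4: s ∨ q is false, ◇p is false, so (s ∨ q) ∨ ◇p is false.
      At 4: ◇p requires p at some successor in {1, 4}.
        At 1: p is false.
        At 4: p is false.
      So ◇p is false at 4.
Satisfying worlds: {0, 1, 2, 4}

0, 1, 2, 4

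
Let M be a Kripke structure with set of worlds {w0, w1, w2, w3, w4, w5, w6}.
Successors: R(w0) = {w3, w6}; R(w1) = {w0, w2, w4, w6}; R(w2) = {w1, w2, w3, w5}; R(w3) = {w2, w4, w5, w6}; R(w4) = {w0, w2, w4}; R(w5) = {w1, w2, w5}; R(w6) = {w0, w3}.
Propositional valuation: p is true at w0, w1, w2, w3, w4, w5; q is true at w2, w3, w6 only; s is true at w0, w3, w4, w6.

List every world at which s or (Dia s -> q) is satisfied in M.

w0, w2, w3, w4, w5, w6

Let φ = s or (Dia s -> q). Evaluate φ at each world:
  w0 (successors {w3, w6}): φ is true.
  w1 (successors {w0, w2, w4, w6}): φ is false.
  w2 (successors {w1, w2, w3, w5}): φ is true.
  w3 (successors {w2, w4, w5, w6}): φ is true.
  w4 (successors {w0, w2, w4}): φ is true.
  w5 (successors {w1, w2, w5}): φ is true.
  w6 (successors {w0, w3}): φ is true.
For instance, at w1:
  At w1: s is false, Dia s -> q is false, so s or (Dia s -> q) is false.
    At w1: Dia s is true, q is false, so Dia s -> q is false.
      At w1: Dia s requires s at some successor in {w0, w2, w4, w6}.
        s holds at w0, so Dia s is true at w1.
Satisfying worlds: {w0, w2, w3, w4, w5, w6}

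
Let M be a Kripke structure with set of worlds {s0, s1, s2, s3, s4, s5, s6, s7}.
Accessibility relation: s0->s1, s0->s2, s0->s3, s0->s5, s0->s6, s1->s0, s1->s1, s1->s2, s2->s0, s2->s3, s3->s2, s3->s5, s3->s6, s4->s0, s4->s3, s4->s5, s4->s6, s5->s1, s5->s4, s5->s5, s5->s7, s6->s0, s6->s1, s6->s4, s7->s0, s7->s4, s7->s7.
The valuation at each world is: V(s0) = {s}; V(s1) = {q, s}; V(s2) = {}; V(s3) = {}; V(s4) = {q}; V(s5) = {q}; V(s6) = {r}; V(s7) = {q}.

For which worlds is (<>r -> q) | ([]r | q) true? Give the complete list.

Let φ = (<>r -> q) | ([]r | q). Evaluate φ at each world:
  s0 (successors {s1, s2, s3, s5, s6}): φ is false.
  s1 (successors {s0, s1, s2}): φ is true.
  s2 (successors {s0, s3}): φ is true.
  s3 (successors {s2, s5, s6}): φ is false.
  s4 (successors {s0, s3, s5, s6}): φ is true.
  s5 (successors {s1, s4, s5, s7}): φ is true.
  s6 (successors {s0, s1, s4}): φ is true.
  s7 (successors {s0, s4, s7}): φ is true.
For instance, at s4:
  At s4: <>r -> q is true, []r | q is true, so (<>r -> q) | ([]r | q) is true.
    At s4: <>r is true, q is true, so <>r -> q is true.
      At s4: <>r requires r at some successor in {s0, s3, s5, s6}.
        r holds at s6, so <>r is true at s4.
    At s4: []r is false, q is true, so []r | q is true.
      At s4: []r requires r at every successor {s0, s3, s5, s6}.
        r fails at s0, so []r is false at s4.
Satisfying worlds: {s1, s2, s4, s5, s6, s7}

s1, s2, s4, s5, s6, s7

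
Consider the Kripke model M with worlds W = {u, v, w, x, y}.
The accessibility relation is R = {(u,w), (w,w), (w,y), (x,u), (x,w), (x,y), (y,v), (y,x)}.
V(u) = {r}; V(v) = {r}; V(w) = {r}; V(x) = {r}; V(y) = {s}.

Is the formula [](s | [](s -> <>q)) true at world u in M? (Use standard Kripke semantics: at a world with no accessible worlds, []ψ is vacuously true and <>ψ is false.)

No

Recall that []ψ holds at a world iff ψ holds at every accessible world, and <>ψ holds iff ψ holds at some accessible world.
At u: [](s | [](s -> <>q)) requires s | [](s -> <>q) at every successor {w}.
  s | [](s -> <>q) fails at w, so [](s | [](s -> <>q)) is false at u.
    At w: s is false, [](s -> <>q) is false, so s | [](s -> <>q) is false.
      At w: [](s -> <>q) requires s -> <>q at every successor {w, y}.
        s -> <>q fails at y, so [](s -> <>q) is false at w.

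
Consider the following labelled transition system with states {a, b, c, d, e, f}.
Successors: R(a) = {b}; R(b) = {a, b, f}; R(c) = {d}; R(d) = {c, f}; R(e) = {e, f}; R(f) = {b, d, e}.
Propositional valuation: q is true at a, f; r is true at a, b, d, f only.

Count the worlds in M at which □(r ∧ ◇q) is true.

Let φ = □(r ∧ ◇q). Evaluate φ at each world:
  a (successors {b}): φ is true.
  b (successors {a, b, f}): φ is false.
  c (successors {d}): φ is true.
  d (successors {c, f}): φ is false.
  e (successors {e, f}): φ is false.
  f (successors {b, d, e}): φ is false.
For instance, at a:
  At a: □(r ∧ ◇q) requires r ∧ ◇q at every successor {b}.
      At b: r is true, ◇q is true, so r ∧ ◇q is true.
  So □(r ∧ ◇q) is true at a.
Satisfying worlds: {a, c}

2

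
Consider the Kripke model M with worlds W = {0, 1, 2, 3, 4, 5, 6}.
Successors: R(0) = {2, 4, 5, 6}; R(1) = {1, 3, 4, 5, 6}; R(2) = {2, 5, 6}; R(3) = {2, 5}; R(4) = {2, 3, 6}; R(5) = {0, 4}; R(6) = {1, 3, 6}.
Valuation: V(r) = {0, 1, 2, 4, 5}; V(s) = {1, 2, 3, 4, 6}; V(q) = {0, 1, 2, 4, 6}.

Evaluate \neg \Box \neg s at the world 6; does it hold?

Yes

At 6: \Box \neg s is false, so \neg \Box \neg s is true.
  At 6: \Box \neg s requires \neg s at every successor {1, 3, 6}.
    \neg s fails at 1, so \Box \neg s is false at 6.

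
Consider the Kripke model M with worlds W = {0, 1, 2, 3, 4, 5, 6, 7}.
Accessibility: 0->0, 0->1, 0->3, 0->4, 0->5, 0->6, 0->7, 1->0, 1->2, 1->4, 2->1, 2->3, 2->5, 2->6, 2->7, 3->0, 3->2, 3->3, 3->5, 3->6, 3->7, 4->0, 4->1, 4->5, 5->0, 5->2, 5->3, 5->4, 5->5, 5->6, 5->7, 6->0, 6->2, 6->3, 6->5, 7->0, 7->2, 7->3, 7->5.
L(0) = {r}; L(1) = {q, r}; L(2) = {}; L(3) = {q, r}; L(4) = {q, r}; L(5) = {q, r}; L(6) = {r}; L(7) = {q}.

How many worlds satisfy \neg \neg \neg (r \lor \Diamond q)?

Let φ = \neg \neg \neg (r \lor \Diamond q). Evaluate φ at each world:
  0 (successors {0, 1, 3, 4, 5, 6, 7}): φ is false.
  1 (successors {0, 2, 4}): φ is false.
  2 (successors {1, 3, 5, 6, 7}): φ is false.
  3 (successors {0, 2, 3, 5, 6, 7}): φ is false.
  4 (successors {0, 1, 5}): φ is false.
  5 (successors {0, 2, 3, 4, 5, 6, 7}): φ is false.
  6 (successors {0, 2, 3, 5}): φ is false.
  7 (successors {0, 2, 3, 5}): φ is false.
For instance, at 1:
  At 1: \neg \neg (r \lor \Diamond q) is true, so \neg \neg \neg (r \lor \Diamond q) is false.
    At 1: \neg (r \lor \Diamond q) is false, so \neg \neg (r \lor \Diamond q) is true.
      At 1: r \lor \Diamond q is true, so \neg (r \lor \Diamond q) is false.
Satisfying worlds: none.

0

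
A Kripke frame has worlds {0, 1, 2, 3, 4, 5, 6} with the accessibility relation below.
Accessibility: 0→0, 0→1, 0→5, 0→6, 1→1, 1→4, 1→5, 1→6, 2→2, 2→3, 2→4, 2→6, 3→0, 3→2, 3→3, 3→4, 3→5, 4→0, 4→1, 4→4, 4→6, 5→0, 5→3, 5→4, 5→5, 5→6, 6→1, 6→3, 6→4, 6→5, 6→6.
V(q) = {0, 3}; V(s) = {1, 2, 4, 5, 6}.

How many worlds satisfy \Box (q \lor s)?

7

Recall that \Box ψ holds at a world iff ψ holds at every accessible world, and \Diamond ψ holds iff ψ holds at some accessible world.
Let φ = \Box (q \lor s). Evaluate φ at each world:
  0 (successors {0, 1, 5, 6}): φ is true.
  1 (successors {1, 4, 5, 6}): φ is true.
  2 (successors {2, 3, 4, 6}): φ is true.
  3 (successors {0, 2, 3, 4, 5}): φ is true.
  4 (successors {0, 1, 4, 6}): φ is true.
  5 (successors {0, 3, 4, 5, 6}): φ is true.
  6 (successors {1, 3, 4, 5, 6}): φ is true.
For instance, at 1:
  At 1: \Box (q \lor s) requires q \lor s at every successor {1, 4, 5, 6}.
    At 1: q \lor s is true.
    At 4: q \lor s is true.
    At 5: q \lor s is true.
    At 6: q \lor s is true.
  So \Box (q \lor s) is true at 1.
Satisfying worlds: {0, 1, 2, 3, 4, 5, 6}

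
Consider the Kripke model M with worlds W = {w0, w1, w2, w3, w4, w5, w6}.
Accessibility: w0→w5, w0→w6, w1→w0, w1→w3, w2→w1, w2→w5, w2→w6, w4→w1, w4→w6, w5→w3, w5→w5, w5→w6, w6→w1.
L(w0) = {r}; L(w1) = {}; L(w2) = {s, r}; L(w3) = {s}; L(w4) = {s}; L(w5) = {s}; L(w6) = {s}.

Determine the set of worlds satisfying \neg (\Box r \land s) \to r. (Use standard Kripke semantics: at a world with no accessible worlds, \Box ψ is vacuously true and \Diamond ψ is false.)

Let φ = \neg (\Box r \land s) \to r. Evaluate φ at each world:
  w0 (successors {w5, w6}): φ is true.
  w1 (successors {w0, w3}): φ is false.
  w2 (successors {w1, w5, w6}): φ is true.
  w3 (successors ∅): φ is true.
  w4 (successors {w1, w6}): φ is false.
  w5 (successors {w3, w5, w6}): φ is false.
  w6 (successors {w1}): φ is false.
For instance, at w1:
  At w1: \neg (\Box r \land s) is true, r is false, so \neg (\Box r \land s) \to r is false.
    At w1: \Box r \land s is false, so \neg (\Box r \land s) is true.
      At w1: \Box r is false, s is false, so \Box r \land s is false.
Satisfying worlds: {w0, w2, w3}

w0, w2, w3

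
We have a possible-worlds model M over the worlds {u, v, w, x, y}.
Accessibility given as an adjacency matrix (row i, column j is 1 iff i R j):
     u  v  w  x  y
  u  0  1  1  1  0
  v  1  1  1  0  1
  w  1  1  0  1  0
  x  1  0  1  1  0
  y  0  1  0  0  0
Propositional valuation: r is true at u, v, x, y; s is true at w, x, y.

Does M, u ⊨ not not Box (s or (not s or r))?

Yes

At u: not Box (s or (not s or r)) is false, so not not Box (s or (not s or r)) is true.
  At u: Box (s or (not s or r)) is true, so not Box (s or (not s or r)) is false.
    At u: Box (s or (not s or r)) requires s or (not s or r) at every successor {v, w, x}.
      At v: s or (not s or r) is true.
      At w: s or (not s or r) is true.
      At x: s or (not s or r) is true.
    So Box (s or (not s or r)) is true at u.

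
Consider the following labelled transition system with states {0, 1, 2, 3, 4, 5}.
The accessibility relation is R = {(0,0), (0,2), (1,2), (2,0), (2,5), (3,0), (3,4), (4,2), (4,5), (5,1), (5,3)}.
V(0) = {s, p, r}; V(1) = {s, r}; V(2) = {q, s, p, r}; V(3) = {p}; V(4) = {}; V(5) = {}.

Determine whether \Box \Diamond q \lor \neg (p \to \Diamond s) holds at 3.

Yes

At 3: \Box \Diamond q is true, \neg (p \to \Diamond s) is false, so \Box \Diamond q \lor \neg (p \to \Diamond s) is true.
  At 3: \Box \Diamond q requires \Diamond q at every successor {0, 4}.
      At 0: \Diamond q requires q at some successor in {0, 2}.
        q holds at 2, so \Diamond q is true at 0.
      At 4: \Diamond q requires q at some successor in {2, 5}.
        q holds at 2, so \Diamond q is true at 4.
  So \Box \Diamond q is true at 3.
  At 3: p \to \Diamond s is true, so \neg (p \to \Diamond s) is false.
    At 3: p is true, \Diamond s is true, so p \to \Diamond s is true.
      At 3: \Diamond s requires s at some successor in {0, 4}.
        s holds at 0, so \Diamond s is true at 3.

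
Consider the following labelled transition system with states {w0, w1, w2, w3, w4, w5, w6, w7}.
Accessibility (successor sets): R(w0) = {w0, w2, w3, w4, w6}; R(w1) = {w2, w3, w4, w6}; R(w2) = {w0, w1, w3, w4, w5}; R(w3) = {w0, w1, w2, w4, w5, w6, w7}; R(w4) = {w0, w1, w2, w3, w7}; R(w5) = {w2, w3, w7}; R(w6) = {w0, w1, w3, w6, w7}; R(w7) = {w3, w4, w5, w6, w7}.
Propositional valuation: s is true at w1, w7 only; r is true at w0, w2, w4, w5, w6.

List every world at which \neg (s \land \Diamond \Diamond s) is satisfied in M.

w0, w2, w3, w4, w5, w6

Let φ = \neg (s \land \Diamond \Diamond s). Evaluate φ at each world:
  w0 (successors {w0, w2, w3, w4, w6}): φ is true.
  w1 (successors {w2, w3, w4, w6}): φ is false.
  w2 (successors {w0, w1, w3, w4, w5}): φ is true.
  w3 (successors {w0, w1, w2, w4, w5, w6, w7}): φ is true.
  w4 (successors {w0, w1, w2, w3, w7}): φ is true.
  w5 (successors {w2, w3, w7}): φ is true.
  w6 (successors {w0, w1, w3, w6, w7}): φ is true.
  w7 (successors {w3, w4, w5, w6, w7}): φ is false.
For instance, at w1:
  At w1: s \land \Diamond \Diamond s is true, so \neg (s \land \Diamond \Diamond s) is false.
    At w1: s is true, \Diamond \Diamond s is true, so s \land \Diamond \Diamond s is true.
      At w1: \Diamond \Diamond s requires \Diamond s at some successor in {w2, w3, w4, w6}.
        \Diamond s holds at w2, so \Diamond \Diamond s is true at w1.
Satisfying worlds: {w0, w2, w3, w4, w5, w6}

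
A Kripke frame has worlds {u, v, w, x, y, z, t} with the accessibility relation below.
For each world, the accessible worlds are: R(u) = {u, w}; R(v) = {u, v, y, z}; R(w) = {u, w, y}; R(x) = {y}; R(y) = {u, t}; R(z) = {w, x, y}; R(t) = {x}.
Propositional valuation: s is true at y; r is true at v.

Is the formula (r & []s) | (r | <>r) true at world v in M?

Yes

At v: r & []s is false, r | <>r is true, so (r & []s) | (r | <>r) is true.
  At v: r is true, []s is false, so r & []s is false.
    At v: []s requires s at every successor {u, v, y, z}.
      s fails at u, so []s is false at v.
  At v: r is true, <>r is true, so r | <>r is true.
    At v: <>r requires r at some successor in {u, v, y, z}.
      r holds at v, so <>r is true at v.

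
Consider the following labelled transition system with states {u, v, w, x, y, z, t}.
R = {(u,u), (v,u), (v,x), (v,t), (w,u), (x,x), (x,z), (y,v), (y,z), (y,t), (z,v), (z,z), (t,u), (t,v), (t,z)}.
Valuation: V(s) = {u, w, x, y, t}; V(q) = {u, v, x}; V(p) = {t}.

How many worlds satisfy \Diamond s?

Let φ = \Diamond s. Evaluate φ at each world:
  u (successors {u}): φ is true.
  v (successors {u, x, t}): φ is true.
  w (successors {u}): φ is true.
  x (successors {x, z}): φ is true.
  y (successors {v, z, t}): φ is true.
  z (successors {v, z}): φ is false.
  t (successors {u, v, z}): φ is true.
For instance, at x:
  At x: \Diamond s requires s at some successor in {x, z}.
    s holds at x, so \Diamond s is true at x.
Satisfying worlds: {u, v, w, x, y, t}

6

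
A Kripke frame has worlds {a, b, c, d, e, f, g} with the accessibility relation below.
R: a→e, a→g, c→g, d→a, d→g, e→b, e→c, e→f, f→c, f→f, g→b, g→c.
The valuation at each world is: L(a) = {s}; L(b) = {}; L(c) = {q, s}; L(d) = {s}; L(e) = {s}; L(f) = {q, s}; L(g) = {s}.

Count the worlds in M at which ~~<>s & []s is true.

4

Let φ = ~~<>s & []s. Evaluate φ at each world:
  a (successors {e, g}): φ is true.
  b (successors ∅): φ is false.
  c (successors {g}): φ is true.
  d (successors {a, g}): φ is true.
  e (successors {b, c, f}): φ is false.
  f (successors {c, f}): φ is true.
  g (successors {b, c}): φ is false.
For instance, at d:
  At d: ~~<>s is true, []s is true, so ~~<>s & []s is true.
    At d: ~<>s is false, so ~~<>s is true.
      At d: <>s is true, so ~<>s is false.
    At d: []s requires s at every successor {a, g}.
      At a: s is true.
      At g: s is true.
    So []s is true at d.
Satisfying worlds: {a, c, d, f}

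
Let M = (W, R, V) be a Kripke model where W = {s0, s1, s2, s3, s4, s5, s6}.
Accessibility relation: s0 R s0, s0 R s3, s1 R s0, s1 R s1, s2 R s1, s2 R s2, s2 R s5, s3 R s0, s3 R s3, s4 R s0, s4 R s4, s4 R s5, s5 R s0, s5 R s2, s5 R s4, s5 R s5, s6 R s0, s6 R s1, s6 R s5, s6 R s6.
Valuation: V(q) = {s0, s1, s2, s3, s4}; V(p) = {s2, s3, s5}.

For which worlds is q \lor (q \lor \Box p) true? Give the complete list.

Let φ = q \lor (q \lor \Box p). Evaluate φ at each world:
  s0 (successors {s0, s3}): φ is true.
  s1 (successors {s0, s1}): φ is true.
  s2 (successors {s1, s2, s5}): φ is true.
  s3 (successors {s0, s3}): φ is true.
  s4 (successors {s0, s4, s5}): φ is true.
  s5 (successors {s0, s2, s4, s5}): φ is false.
  s6 (successors {s0, s1, s5, s6}): φ is false.
For instance, at s6:
  At s6: q is false, q \lor \Box p is false, so q \lor (q \lor \Box p) is false.
    At s6: q is false, \Box p is false, so q \lor \Box p is false.
      At s6: \Box p requires p at every successor {s0, s1, s5, s6}.
        p fails at s0, so \Box p is false at s6.
Satisfying worlds: {s0, s1, s2, s3, s4}

s0, s1, s2, s3, s4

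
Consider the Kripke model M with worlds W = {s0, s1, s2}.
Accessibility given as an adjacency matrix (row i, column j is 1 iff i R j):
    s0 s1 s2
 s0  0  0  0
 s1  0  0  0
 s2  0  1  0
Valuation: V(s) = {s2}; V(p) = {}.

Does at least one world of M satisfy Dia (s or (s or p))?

Let φ = Dia (s or (s or p)). Evaluate φ at each world:
  s0 (successors ∅): φ is false.
  s1 (successors ∅): φ is false.
  s2 (successors {s1}): φ is false.
For instance, at s2:
  At s2: Dia (s or (s or p)) requires s or (s or p) at some successor in {s1}.
    At s1: s or (s or p) is false.
  So Dia (s or (s or p)) is false at s2.

No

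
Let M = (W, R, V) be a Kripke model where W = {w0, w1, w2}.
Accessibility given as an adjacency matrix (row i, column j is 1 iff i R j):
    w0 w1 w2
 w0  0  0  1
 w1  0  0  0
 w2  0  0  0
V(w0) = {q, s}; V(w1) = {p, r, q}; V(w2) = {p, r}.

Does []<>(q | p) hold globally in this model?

Let φ = []<>(q | p). Evaluate φ at each world:
  w0 (successors {w2}): φ is false.
  w1 (successors ∅): φ is true.
  w2 (successors ∅): φ is true.
Detail at w0 (counterexample):
  At w0: []<>(q | p) requires <>(q | p) at every successor {w2}.
    <>(q | p) fails at w2, so []<>(q | p) is false at w0.
      At w2: no accessible worlds, so <>(q | p) is false.

No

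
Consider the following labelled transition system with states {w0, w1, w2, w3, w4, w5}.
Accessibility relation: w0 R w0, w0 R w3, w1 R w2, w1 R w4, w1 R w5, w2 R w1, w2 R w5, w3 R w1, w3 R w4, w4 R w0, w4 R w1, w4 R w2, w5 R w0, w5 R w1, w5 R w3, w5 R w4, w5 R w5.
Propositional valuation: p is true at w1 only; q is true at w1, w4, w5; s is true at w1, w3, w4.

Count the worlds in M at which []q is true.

Let φ = []q. Evaluate φ at each world:
  w0 (successors {w0, w3}): φ is false.
  w1 (successors {w2, w4, w5}): φ is false.
  w2 (successors {w1, w5}): φ is true.
  w3 (successors {w1, w4}): φ is true.
  w4 (successors {w0, w1, w2}): φ is false.
  w5 (successors {w0, w1, w3, w4, w5}): φ is false.
For instance, at w4:
  At w4: []q requires q at every successor {w0, w1, w2}.
    q fails at w0, so []q is false at w4.
Satisfying worlds: {w2, w3}

2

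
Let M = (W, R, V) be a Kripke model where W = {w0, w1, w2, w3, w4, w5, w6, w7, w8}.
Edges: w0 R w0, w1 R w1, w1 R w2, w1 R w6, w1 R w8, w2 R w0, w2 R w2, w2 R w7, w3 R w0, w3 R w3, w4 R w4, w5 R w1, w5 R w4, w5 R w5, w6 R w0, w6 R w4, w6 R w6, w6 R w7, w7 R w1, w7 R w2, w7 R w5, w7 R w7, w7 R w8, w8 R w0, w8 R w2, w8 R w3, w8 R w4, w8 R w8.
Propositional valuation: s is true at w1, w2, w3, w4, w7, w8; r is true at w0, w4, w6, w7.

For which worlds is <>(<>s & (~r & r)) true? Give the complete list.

none

Recall that <>ψ holds at a world iff ψ holds at some accessible world.
Let φ = <>(<>s & (~r & r)). Evaluate φ at each world:
  w0 (successors {w0}): φ is false.
  w1 (successors {w1, w2, w6, w8}): φ is false.
  w2 (successors {w0, w2, w7}): φ is false.
  w3 (successors {w0, w3}): φ is false.
  w4 (successors {w4}): φ is false.
  w5 (successors {w1, w4, w5}): φ is false.
  w6 (successors {w0, w4, w6, w7}): φ is false.
  w7 (successors {w1, w2, w5, w7, w8}): φ is false.
  w8 (successors {w0, w2, w3, w4, w8}): φ is false.
For instance, at w5:
  At w5: <>(<>s & (~r & r)) requires <>s & (~r & r) at some successor in {w1, w4, w5}.
    At w1: <>s & (~r & r) is false.
    At w4: <>s & (~r & r) is false.
    At w5: <>s & (~r & r) is false.
  So <>(<>s & (~r & r)) is false at w5.
Satisfying worlds: none.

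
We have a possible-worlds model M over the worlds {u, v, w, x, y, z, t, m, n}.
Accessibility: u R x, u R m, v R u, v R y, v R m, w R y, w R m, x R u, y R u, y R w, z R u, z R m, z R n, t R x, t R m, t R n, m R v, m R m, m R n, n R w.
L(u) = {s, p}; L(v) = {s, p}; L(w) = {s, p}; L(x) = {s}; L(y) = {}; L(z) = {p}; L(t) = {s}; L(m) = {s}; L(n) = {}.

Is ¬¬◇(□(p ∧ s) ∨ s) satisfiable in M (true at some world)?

Let φ = ¬¬◇(□(p ∧ s) ∨ s). Evaluate φ at each world:
  u (successors {x, m}): φ is true.
  v (successors {u, y, m}): φ is true.
  w (successors {y, m}): φ is true.
  x (successors {u}): φ is true.
  y (successors {u, w}): φ is true.
  z (successors {u, m, n}): φ is true.
  t (successors {x, m, n}): φ is true.
  m (successors {v, m, n}): φ is true.
  n (successors {w}): φ is true.
Detail at u (witness):
  At u: ¬◇(□(p ∧ s) ∨ s) is false, so ¬¬◇(□(p ∧ s) ∨ s) is true.
    At u: ◇(□(p ∧ s) ∨ s) is true, so ¬◇(□(p ∧ s) ∨ s) is false.
      At u: ◇(□(p ∧ s) ∨ s) requires □(p ∧ s) ∨ s at some successor in {x, m}.
        □(p ∧ s) ∨ s holds at x, so ◇(□(p ∧ s) ∨ s) is true at u.

Yes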